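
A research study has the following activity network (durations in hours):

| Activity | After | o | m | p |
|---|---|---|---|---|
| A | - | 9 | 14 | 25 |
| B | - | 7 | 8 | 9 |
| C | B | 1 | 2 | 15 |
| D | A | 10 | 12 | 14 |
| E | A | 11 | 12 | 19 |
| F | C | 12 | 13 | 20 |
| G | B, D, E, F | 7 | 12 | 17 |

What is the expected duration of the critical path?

40 hours

te_A = (9 + 4·14 + 25)/6 = 90/6 = 15
te_B = (7 + 4·8 + 9)/6 = 48/6 = 8
te_C = (1 + 4·2 + 15)/6 = 24/6 = 4
te_D = (10 + 4·12 + 14)/6 = 72/6 = 12
te_E = (11 + 4·12 + 19)/6 = 78/6 = 13
te_F = (12 + 4·13 + 20)/6 = 84/6 = 14
te_G = (7 + 4·12 + 17)/6 = 72/6 = 12

Forward pass:
ES_A = 0; EF_A = 15
ES_B = 0; EF_B = 8
ES_C = 8; EF_C = 8+4 = 12
ES_D = 15; EF_D = 15+12 = 27
ES_E = 15; EF_E = 15+13 = 28
ES_F = 12; EF_F = 12+14 = 26
ES_G = max(EF_B=8, EF_D=27, EF_E=28, EF_F=26) = 28; EF_G = 28+12 = 40
Expected project duration μ = 40 hours. Critical path: A → E → G.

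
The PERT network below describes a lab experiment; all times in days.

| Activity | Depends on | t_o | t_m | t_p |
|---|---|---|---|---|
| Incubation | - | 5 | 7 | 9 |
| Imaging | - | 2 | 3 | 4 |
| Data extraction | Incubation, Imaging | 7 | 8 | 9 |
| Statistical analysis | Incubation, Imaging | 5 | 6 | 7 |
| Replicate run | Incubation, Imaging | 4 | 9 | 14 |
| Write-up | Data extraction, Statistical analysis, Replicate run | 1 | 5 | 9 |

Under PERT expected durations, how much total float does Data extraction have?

1 days

te_Incubation = (5 + 4·7 + 9)/6 = 42/6 = 7
te_Imaging = (2 + 4·3 + 4)/6 = 18/6 = 3
te_Data extraction = (7 + 4·8 + 9)/6 = 48/6 = 8
te_Statistical analysis = (5 + 4·6 + 7)/6 = 36/6 = 6
te_Replicate run = (4 + 4·9 + 14)/6 = 54/6 = 9
te_Write-up = (1 + 4·5 + 9)/6 = 30/6 = 5

Forward pass:
ES_Incubation = 0; EF_Incubation = 7
ES_Imaging = 0; EF_Imaging = 3
ES_Data extraction = max(EF_Incubation=7, EF_Imaging=3) = 7; EF_Data extraction = 7+8 = 15
ES_Statistical analysis = max(EF_Incubation=7, EF_Imaging=3) = 7; EF_Statistical analysis = 7+6 = 13
ES_Replicate run = max(EF_Incubation=7, EF_Imaging=3) = 7; EF_Replicate run = 7+9 = 16
ES_Write-up = max(EF_Data extraction=15, EF_Statistical analysis=13, EF_Replicate run=16) = 16; EF_Write-up = 16+5 = 21
Expected project duration μ = 21 days. Critical path: Incubation → Replicate run → Write-up.

Backward pass:
LF_Write-up = 21; LS_Write-up = 21−5 = 16
LF_Replicate run = LS_Write-up = 16; LS_Replicate run = 16−9 = 7
LF_Statistical analysis = LS_Write-up = 16; LS_Statistical analysis = 16−6 = 10
LF_Data extraction = LS_Write-up = 16; LS_Data extraction = 16−8 = 8
LF_Imaging = min(LS_Data extraction=8, LS_Statistical analysis=10, LS_Replicate run=7) = 7; LS_Imaging = 7−3 = 4
LF_Incubation = min(LS_Data extraction=8, LS_Statistical analysis=10, LS_Replicate run=7) = 7; LS_Incubation = 7−7 = 0
Slack_Data extraction = LS_Data extraction − ES_Data extraction = 8 − 7 = 1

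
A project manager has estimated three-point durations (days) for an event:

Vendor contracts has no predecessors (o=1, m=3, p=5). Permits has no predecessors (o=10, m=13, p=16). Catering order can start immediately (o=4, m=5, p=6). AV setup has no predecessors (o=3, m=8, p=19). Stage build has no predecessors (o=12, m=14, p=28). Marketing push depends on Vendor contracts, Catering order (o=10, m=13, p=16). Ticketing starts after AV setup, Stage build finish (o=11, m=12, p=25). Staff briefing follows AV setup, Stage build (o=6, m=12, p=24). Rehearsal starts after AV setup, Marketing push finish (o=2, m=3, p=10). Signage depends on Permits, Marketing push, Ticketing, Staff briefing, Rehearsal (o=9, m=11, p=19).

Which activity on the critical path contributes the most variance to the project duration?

te_Vendor contracts = (1 + 4·3 + 5)/6 = 18/6 = 3; σ²_Vendor contracts = ((5−1)/6)² = 0.444
te_Permits = (10 + 4·13 + 16)/6 = 78/6 = 13; σ²_Permits = ((16−10)/6)² = 1.000
te_Catering order = (4 + 4·5 + 6)/6 = 30/6 = 5; σ²_Catering order = ((6−4)/6)² = 0.111
te_AV setup = (3 + 4·8 + 19)/6 = 54/6 = 9; σ²_AV setup = ((19−3)/6)² = 7.111
te_Stage build = (12 + 4·14 + 28)/6 = 96/6 = 16; σ²_Stage build = ((28−12)/6)² = 7.111
te_Marketing push = (10 + 4·13 + 16)/6 = 78/6 = 13; σ²_Marketing push = ((16−10)/6)² = 1.000
te_Ticketing = (11 + 4·12 + 25)/6 = 84/6 = 14; σ²_Ticketing = ((25−11)/6)² = 5.444
te_Staff briefing = (6 + 4·12 + 24)/6 = 78/6 = 13; σ²_Staff briefing = ((24−6)/6)² = 9.000
te_Rehearsal = (2 + 4·3 + 10)/6 = 24/6 = 4; σ²_Rehearsal = ((10−2)/6)² = 1.778
te_Signage = (9 + 4·11 + 19)/6 = 72/6 = 12; σ²_Signage = ((19−9)/6)² = 2.778

Forward pass:
ES_Vendor contracts = 0; EF_Vendor contracts = 3
ES_Permits = 0; EF_Permits = 13
ES_Catering order = 0; EF_Catering order = 5
ES_AV setup = 0; EF_AV setup = 9
ES_Stage build = 0; EF_Stage build = 16
ES_Marketing push = max(EF_Vendor contracts=3, EF_Catering order=5) = 5; EF_Marketing push = 5+13 = 18
ES_Ticketing = max(EF_AV setup=9, EF_Stage build=16) = 16; EF_Ticketing = 16+14 = 30
ES_Staff briefing = max(EF_AV setup=9, EF_Stage build=16) = 16; EF_Staff briefing = 16+13 = 29
ES_Rehearsal = max(EF_AV setup=9, EF_Marketing push=18) = 18; EF_Rehearsal = 18+4 = 22
ES_Signage = max(EF_Permits=13, EF_Marketing push=18, EF_Ticketing=30, EF_Staff briefing=29, EF_Rehearsal=22) = 30; EF_Signage = 30+12 = 42
Expected project duration μ = 42 days. Critical path: Stage build → Ticketing → Signage.

Variances on critical path: σ²_Stage build=7.111, σ²_Ticketing=5.444, σ²_Signage=2.778.
Largest is σ²_Stage build = 7.111.

Stage build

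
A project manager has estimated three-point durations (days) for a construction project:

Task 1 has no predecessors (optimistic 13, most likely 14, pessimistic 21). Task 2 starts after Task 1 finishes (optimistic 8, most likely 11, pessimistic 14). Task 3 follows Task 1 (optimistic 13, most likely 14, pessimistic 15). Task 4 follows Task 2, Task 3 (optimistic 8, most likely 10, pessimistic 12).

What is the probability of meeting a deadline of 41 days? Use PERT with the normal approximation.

te_Task 1 = (13 + 4·14 + 21)/6 = 90/6 = 15; σ²_Task 1 = ((21−13)/6)² = 1.778
te_Task 2 = (8 + 4·11 + 14)/6 = 66/6 = 11; σ²_Task 2 = ((14−8)/6)² = 1.000
te_Task 3 = (13 + 4·14 + 15)/6 = 84/6 = 14; σ²_Task 3 = ((15−13)/6)² = 0.111
te_Task 4 = (8 + 4·10 + 12)/6 = 60/6 = 10; σ²_Task 4 = ((12−8)/6)² = 0.444

Forward pass:
ES_Task 1 = 0; EF_Task 1 = 15
ES_Task 2 = 15; EF_Task 2 = 15+11 = 26
ES_Task 3 = 15; EF_Task 3 = 15+14 = 29
ES_Task 4 = max(EF_Task 2=26, EF_Task 3=29) = 29; EF_Task 4 = 29+10 = 39
Expected project duration μ = 39 days. Critical path: Task 1 → Task 3 → Task 4.

Variance along critical path = 1.778 + 0.111 + 0.444 = 2.333; σ = √2.333 = 1.528 days.
Z = (41 − 39) / 1.528 = 1.309
P(T ≤ 41) = Φ(1.309) ≈ 0.905

0.905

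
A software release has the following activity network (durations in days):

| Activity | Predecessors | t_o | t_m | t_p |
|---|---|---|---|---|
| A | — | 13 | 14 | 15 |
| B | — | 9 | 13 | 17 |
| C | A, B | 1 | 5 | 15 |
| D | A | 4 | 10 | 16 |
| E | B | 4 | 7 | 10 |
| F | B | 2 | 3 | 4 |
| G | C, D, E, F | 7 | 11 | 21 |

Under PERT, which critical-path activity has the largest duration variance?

te_A = (13 + 4·14 + 15)/6 = 84/6 = 14; σ²_A = ((15−13)/6)² = 0.111
te_B = (9 + 4·13 + 17)/6 = 78/6 = 13; σ²_B = ((17−9)/6)² = 1.778
te_C = (1 + 4·5 + 15)/6 = 36/6 = 6; σ²_C = ((15−1)/6)² = 5.444
te_D = (4 + 4·10 + 16)/6 = 60/6 = 10; σ²_D = ((16−4)/6)² = 4.000
te_E = (4 + 4·7 + 10)/6 = 42/6 = 7; σ²_E = ((10−4)/6)² = 1.000
te_F = (2 + 4·3 + 4)/6 = 18/6 = 3; σ²_F = ((4−2)/6)² = 0.111
te_G = (7 + 4·11 + 21)/6 = 72/6 = 12; σ²_G = ((21−7)/6)² = 5.444

Forward pass:
ES_A = 0; EF_A = 14
ES_B = 0; EF_B = 13
ES_C = max(EF_A=14, EF_B=13) = 14; EF_C = 14+6 = 20
ES_D = 14; EF_D = 14+10 = 24
ES_E = 13; EF_E = 13+7 = 20
ES_F = 13; EF_F = 13+3 = 16
ES_G = max(EF_C=20, EF_D=24, EF_E=20, EF_F=16) = 24; EF_G = 24+12 = 36
Expected project duration μ = 36 days. Critical path: A → D → G.

Variances on critical path: σ²_A=0.111, σ²_D=4.000, σ²_G=5.444.
Largest is σ²_G = 5.444.

G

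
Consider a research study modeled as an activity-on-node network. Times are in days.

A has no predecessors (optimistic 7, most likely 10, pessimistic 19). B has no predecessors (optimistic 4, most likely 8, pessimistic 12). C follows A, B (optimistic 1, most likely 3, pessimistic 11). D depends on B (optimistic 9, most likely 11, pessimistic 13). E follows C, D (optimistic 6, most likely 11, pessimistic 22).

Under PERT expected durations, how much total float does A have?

te_A = (7 + 4·10 + 19)/6 = 66/6 = 11
te_B = (4 + 4·8 + 12)/6 = 48/6 = 8
te_C = (1 + 4·3 + 11)/6 = 24/6 = 4
te_D = (9 + 4·11 + 13)/6 = 66/6 = 11
te_E = (6 + 4·11 + 22)/6 = 72/6 = 12

Forward pass:
ES_A = 0; EF_A = 11
ES_B = 0; EF_B = 8
ES_C = max(EF_A=11, EF_B=8) = 11; EF_C = 11+4 = 15
ES_D = 8; EF_D = 8+11 = 19
ES_E = max(EF_C=15, EF_D=19) = 19; EF_E = 19+12 = 31
Expected project duration μ = 31 days. Critical path: B → D → E.

Backward pass:
LF_E = 31; LS_E = 31−12 = 19
LF_D = LS_E = 19; LS_D = 19−11 = 8
LF_C = LS_E = 19; LS_C = 19−4 = 15
LF_B = min(LS_C=15, LS_D=8) = 8; LS_B = 8−8 = 0
LF_A = LS_C = 15; LS_A = 15−11 = 4
Slack_A = LS_A − ES_A = 4 − 0 = 4

4 days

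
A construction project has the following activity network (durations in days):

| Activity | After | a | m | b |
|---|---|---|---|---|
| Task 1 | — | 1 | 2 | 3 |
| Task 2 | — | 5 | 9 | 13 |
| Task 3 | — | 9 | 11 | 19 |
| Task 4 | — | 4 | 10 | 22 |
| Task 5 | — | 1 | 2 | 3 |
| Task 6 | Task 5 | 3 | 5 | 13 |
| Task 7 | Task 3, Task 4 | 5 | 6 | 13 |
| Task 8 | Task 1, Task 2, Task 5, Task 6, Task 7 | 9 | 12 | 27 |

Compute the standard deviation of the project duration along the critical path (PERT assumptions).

te_Task 1 = (1 + 4·2 + 3)/6 = 12/6 = 2; σ²_Task 1 = ((3−1)/6)² = 0.111
te_Task 2 = (5 + 4·9 + 13)/6 = 54/6 = 9; σ²_Task 2 = ((13−5)/6)² = 1.778
te_Task 3 = (9 + 4·11 + 19)/6 = 72/6 = 12; σ²_Task 3 = ((19−9)/6)² = 2.778
te_Task 4 = (4 + 4·10 + 22)/6 = 66/6 = 11; σ²_Task 4 = ((22−4)/6)² = 9.000
te_Task 5 = (1 + 4·2 + 3)/6 = 12/6 = 2; σ²_Task 5 = ((3−1)/6)² = 0.111
te_Task 6 = (3 + 4·5 + 13)/6 = 36/6 = 6; σ²_Task 6 = ((13−3)/6)² = 2.778
te_Task 7 = (5 + 4·6 + 13)/6 = 42/6 = 7; σ²_Task 7 = ((13−5)/6)² = 1.778
te_Task 8 = (9 + 4·12 + 27)/6 = 84/6 = 14; σ²_Task 8 = ((27−9)/6)² = 9.000

Forward pass:
ES_Task 1 = 0; EF_Task 1 = 2
ES_Task 2 = 0; EF_Task 2 = 9
ES_Task 3 = 0; EF_Task 3 = 12
ES_Task 4 = 0; EF_Task 4 = 11
ES_Task 5 = 0; EF_Task 5 = 2
ES_Task 6 = 2; EF_Task 6 = 2+6 = 8
ES_Task 7 = max(EF_Task 3=12, EF_Task 4=11) = 12; EF_Task 7 = 12+7 = 19
ES_Task 8 = max(EF_Task 1=2, EF_Task 2=9, EF_Task 5=2, EF_Task 6=8, EF_Task 7=19) = 19; EF_Task 8 = 19+14 = 33
Expected project duration μ = 33 days. Critical path: Task 3 → Task 7 → Task 8.

Variance along critical path = 2.778 + 1.778 + 9.000 = 13.556
σ = √13.556 = 3.682 days

3.68 days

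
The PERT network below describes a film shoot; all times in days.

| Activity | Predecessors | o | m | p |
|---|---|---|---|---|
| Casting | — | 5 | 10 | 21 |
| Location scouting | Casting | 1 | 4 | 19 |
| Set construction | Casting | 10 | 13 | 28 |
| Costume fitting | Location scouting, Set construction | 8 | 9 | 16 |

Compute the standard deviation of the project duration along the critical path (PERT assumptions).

te_Casting = (5 + 4·10 + 21)/6 = 66/6 = 11; σ²_Casting = ((21−5)/6)² = 7.111
te_Location scouting = (1 + 4·4 + 19)/6 = 36/6 = 6; σ²_Location scouting = ((19−1)/6)² = 9.000
te_Set construction = (10 + 4·13 + 28)/6 = 90/6 = 15; σ²_Set construction = ((28−10)/6)² = 9.000
te_Costume fitting = (8 + 4·9 + 16)/6 = 60/6 = 10; σ²_Costume fitting = ((16−8)/6)² = 1.778

Forward pass:
ES_Casting = 0; EF_Casting = 11
ES_Location scouting = 11; EF_Location scouting = 11+6 = 17
ES_Set construction = 11; EF_Set construction = 11+15 = 26
ES_Costume fitting = max(EF_Location scouting=17, EF_Set construction=26) = 26; EF_Costume fitting = 26+10 = 36
Expected project duration μ = 36 days. Critical path: Casting → Set construction → Costume fitting.

Variance along critical path = 7.111 + 9.000 + 1.778 = 17.889
σ = √17.889 = 4.230 days

4.23 days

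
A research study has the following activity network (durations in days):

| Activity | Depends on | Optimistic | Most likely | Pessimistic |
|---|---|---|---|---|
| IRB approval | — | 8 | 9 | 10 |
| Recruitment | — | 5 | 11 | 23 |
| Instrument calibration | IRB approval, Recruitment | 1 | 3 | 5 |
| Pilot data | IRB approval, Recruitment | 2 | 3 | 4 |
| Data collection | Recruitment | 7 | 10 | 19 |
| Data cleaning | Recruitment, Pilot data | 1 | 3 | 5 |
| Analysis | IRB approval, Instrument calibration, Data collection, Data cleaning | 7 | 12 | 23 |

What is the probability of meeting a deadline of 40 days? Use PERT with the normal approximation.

0.814

te_IRB approval = (8 + 4·9 + 10)/6 = 54/6 = 9; σ²_IRB approval = ((10−8)/6)² = 0.111
te_Recruitment = (5 + 4·11 + 23)/6 = 72/6 = 12; σ²_Recruitment = ((23−5)/6)² = 9.000
te_Instrument calibration = (1 + 4·3 + 5)/6 = 18/6 = 3; σ²_Instrument calibration = ((5−1)/6)² = 0.444
te_Pilot data = (2 + 4·3 + 4)/6 = 18/6 = 3; σ²_Pilot data = ((4−2)/6)² = 0.111
te_Data collection = (7 + 4·10 + 19)/6 = 66/6 = 11; σ²_Data collection = ((19−7)/6)² = 4.000
te_Data cleaning = (1 + 4·3 + 5)/6 = 18/6 = 3; σ²_Data cleaning = ((5−1)/6)² = 0.444
te_Analysis = (7 + 4·12 + 23)/6 = 78/6 = 13; σ²_Analysis = ((23−7)/6)² = 7.111

Forward pass:
ES_IRB approval = 0; EF_IRB approval = 9
ES_Recruitment = 0; EF_Recruitment = 12
ES_Instrument calibration = max(EF_IRB approval=9, EF_Recruitment=12) = 12; EF_Instrument calibration = 12+3 = 15
ES_Pilot data = max(EF_IRB approval=9, EF_Recruitment=12) = 12; EF_Pilot data = 12+3 = 15
ES_Data collection = 12; EF_Data collection = 12+11 = 23
ES_Data cleaning = max(EF_Recruitment=12, EF_Pilot data=15) = 15; EF_Data cleaning = 15+3 = 18
ES_Analysis = max(EF_IRB approval=9, EF_Instrument calibration=15, EF_Data collection=23, EF_Data cleaning=18) = 23; EF_Analysis = 23+13 = 36
Expected project duration μ = 36 days. Critical path: Recruitment → Data collection → Analysis.

Variance along critical path = 9.000 + 4.000 + 7.111 = 20.111; σ = √20.111 = 4.485 days.
Z = (40 − 36) / 4.485 = 0.892
P(T ≤ 40) = Φ(0.892) ≈ 0.814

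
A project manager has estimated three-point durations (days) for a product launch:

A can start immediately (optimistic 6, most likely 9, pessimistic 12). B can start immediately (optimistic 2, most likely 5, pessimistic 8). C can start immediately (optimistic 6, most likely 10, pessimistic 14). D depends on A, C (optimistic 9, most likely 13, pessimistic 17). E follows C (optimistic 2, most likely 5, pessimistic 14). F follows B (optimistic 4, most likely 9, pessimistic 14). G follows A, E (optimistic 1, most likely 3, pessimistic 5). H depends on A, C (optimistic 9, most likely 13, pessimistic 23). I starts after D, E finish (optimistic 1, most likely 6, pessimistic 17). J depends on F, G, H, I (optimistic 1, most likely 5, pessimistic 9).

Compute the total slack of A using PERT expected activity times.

te_A = (6 + 4·9 + 12)/6 = 54/6 = 9
te_B = (2 + 4·5 + 8)/6 = 30/6 = 5
te_C = (6 + 4·10 + 14)/6 = 60/6 = 10
te_D = (9 + 4·13 + 17)/6 = 78/6 = 13
te_E = (2 + 4·5 + 14)/6 = 36/6 = 6
te_F = (4 + 4·9 + 14)/6 = 54/6 = 9
te_G = (1 + 4·3 + 5)/6 = 18/6 = 3
te_H = (9 + 4·13 + 23)/6 = 84/6 = 14
te_I = (1 + 4·6 + 17)/6 = 42/6 = 7
te_J = (1 + 4·5 + 9)/6 = 30/6 = 5

Forward pass:
ES_A = 0; EF_A = 9
ES_B = 0; EF_B = 5
ES_C = 0; EF_C = 10
ES_D = max(EF_A=9, EF_C=10) = 10; EF_D = 10+13 = 23
ES_E = 10; EF_E = 10+6 = 16
ES_F = 5; EF_F = 5+9 = 14
ES_G = max(EF_A=9, EF_E=16) = 16; EF_G = 16+3 = 19
ES_H = max(EF_A=9, EF_C=10) = 10; EF_H = 10+14 = 24
ES_I = max(EF_D=23, EF_E=16) = 23; EF_I = 23+7 = 30
ES_J = max(EF_F=14, EF_G=19, EF_H=24, EF_I=30) = 30; EF_J = 30+5 = 35
Expected project duration μ = 35 days. Critical path: C → D → I → J.

Backward pass:
LF_J = 35; LS_J = 35−5 = 30
LF_I = LS_J = 30; LS_I = 30−7 = 23
LF_H = LS_J = 30; LS_H = 30−14 = 16
LF_G = LS_J = 30; LS_G = 30−3 = 27
LF_F = LS_J = 30; LS_F = 30−9 = 21
LF_E = min(LS_G=27, LS_I=23) = 23; LS_E = 23−6 = 17
LF_D = LS_I = 23; LS_D = 23−13 = 10
LF_C = min(LS_D=10, LS_E=17, LS_H=16) = 10; LS_C = 10−10 = 0
LF_B = LS_F = 21; LS_B = 21−5 = 16
LF_A = min(LS_D=10, LS_G=27, LS_H=16) = 10; LS_A = 10−9 = 1
Slack_A = LS_A − ES_A = 1 − 0 = 1

1 days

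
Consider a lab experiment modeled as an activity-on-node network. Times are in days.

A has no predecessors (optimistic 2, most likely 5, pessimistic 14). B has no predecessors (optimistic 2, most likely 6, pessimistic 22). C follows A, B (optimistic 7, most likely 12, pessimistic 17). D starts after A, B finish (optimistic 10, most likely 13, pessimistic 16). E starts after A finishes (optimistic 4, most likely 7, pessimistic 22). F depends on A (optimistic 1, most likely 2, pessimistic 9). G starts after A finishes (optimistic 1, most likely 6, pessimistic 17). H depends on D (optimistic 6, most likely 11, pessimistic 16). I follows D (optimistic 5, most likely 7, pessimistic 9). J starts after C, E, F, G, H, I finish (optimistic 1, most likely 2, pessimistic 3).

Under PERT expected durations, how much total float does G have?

19 days

te_A = (2 + 4·5 + 14)/6 = 36/6 = 6
te_B = (2 + 4·6 + 22)/6 = 48/6 = 8
te_C = (7 + 4·12 + 17)/6 = 72/6 = 12
te_D = (10 + 4·13 + 16)/6 = 78/6 = 13
te_E = (4 + 4·7 + 22)/6 = 54/6 = 9
te_F = (1 + 4·2 + 9)/6 = 18/6 = 3
te_G = (1 + 4·6 + 17)/6 = 42/6 = 7
te_H = (6 + 4·11 + 16)/6 = 66/6 = 11
te_I = (5 + 4·7 + 9)/6 = 42/6 = 7
te_J = (1 + 4·2 + 3)/6 = 12/6 = 2

Forward pass:
ES_A = 0; EF_A = 6
ES_B = 0; EF_B = 8
ES_C = max(EF_A=6, EF_B=8) = 8; EF_C = 8+12 = 20
ES_D = max(EF_A=6, EF_B=8) = 8; EF_D = 8+13 = 21
ES_E = 6; EF_E = 6+9 = 15
ES_F = 6; EF_F = 6+3 = 9
ES_G = 6; EF_G = 6+7 = 13
ES_H = 21; EF_H = 21+11 = 32
ES_I = 21; EF_I = 21+7 = 28
ES_J = max(EF_C=20, EF_E=15, EF_F=9, EF_G=13, EF_H=32, EF_I=28) = 32; EF_J = 32+2 = 34
Expected project duration μ = 34 days. Critical path: B → D → H → J.

Backward pass:
LF_J = 34; LS_J = 34−2 = 32
LF_I = LS_J = 32; LS_I = 32−7 = 25
LF_H = LS_J = 32; LS_H = 32−11 = 21
LF_G = LS_J = 32; LS_G = 32−7 = 25
LF_F = LS_J = 32; LS_F = 32−3 = 29
LF_E = LS_J = 32; LS_E = 32−9 = 23
LF_D = min(LS_H=21, LS_I=25) = 21; LS_D = 21−13 = 8
LF_C = LS_J = 32; LS_C = 32−12 = 20
LF_B = min(LS_C=20, LS_D=8) = 8; LS_B = 8−8 = 0
LF_A = min(LS_C=20, LS_D=8, LS_E=23, LS_F=29, LS_G=25) = 8; LS_A = 8−6 = 2
Slack_G = LS_G − ES_G = 25 − 6 = 19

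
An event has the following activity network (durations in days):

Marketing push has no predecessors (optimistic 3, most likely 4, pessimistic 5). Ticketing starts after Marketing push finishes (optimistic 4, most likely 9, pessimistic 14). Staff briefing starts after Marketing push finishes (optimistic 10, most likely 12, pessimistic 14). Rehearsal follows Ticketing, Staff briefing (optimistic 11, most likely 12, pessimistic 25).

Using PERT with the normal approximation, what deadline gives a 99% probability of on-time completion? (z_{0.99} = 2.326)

35.7 days

te_Marketing push = (3 + 4·4 + 5)/6 = 24/6 = 4; σ²_Marketing push = ((5−3)/6)² = 0.111
te_Ticketing = (4 + 4·9 + 14)/6 = 54/6 = 9; σ²_Ticketing = ((14−4)/6)² = 2.778
te_Staff briefing = (10 + 4·12 + 14)/6 = 72/6 = 12; σ²_Staff briefing = ((14−10)/6)² = 0.444
te_Rehearsal = (11 + 4·12 + 25)/6 = 84/6 = 14; σ²_Rehearsal = ((25−11)/6)² = 5.444

Forward pass:
ES_Marketing push = 0; EF_Marketing push = 4
ES_Ticketing = 4; EF_Ticketing = 4+9 = 13
ES_Staff briefing = 4; EF_Staff briefing = 4+12 = 16
ES_Rehearsal = max(EF_Ticketing=13, EF_Staff briefing=16) = 16; EF_Rehearsal = 16+14 = 30
Expected project duration μ = 30 days. Critical path: Marketing push → Staff briefing → Rehearsal.

Variance along critical path = 0.111 + 0.444 + 5.444 = 6.000; σ = 2.449 days.
D = μ + z·σ = 30 + 2.326·2.449 = 35.7 days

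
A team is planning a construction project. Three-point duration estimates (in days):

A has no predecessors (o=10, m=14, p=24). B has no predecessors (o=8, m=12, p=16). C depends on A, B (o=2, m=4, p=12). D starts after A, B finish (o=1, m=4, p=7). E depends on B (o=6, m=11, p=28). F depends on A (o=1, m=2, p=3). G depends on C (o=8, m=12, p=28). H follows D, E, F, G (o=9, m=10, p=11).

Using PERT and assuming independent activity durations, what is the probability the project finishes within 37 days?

te_A = (10 + 4·14 + 24)/6 = 90/6 = 15; σ²_A = ((24−10)/6)² = 5.444
te_B = (8 + 4·12 + 16)/6 = 72/6 = 12; σ²_B = ((16−8)/6)² = 1.778
te_C = (2 + 4·4 + 12)/6 = 30/6 = 5; σ²_C = ((12−2)/6)² = 2.778
te_D = (1 + 4·4 + 7)/6 = 24/6 = 4; σ²_D = ((7−1)/6)² = 1.000
te_E = (6 + 4·11 + 28)/6 = 78/6 = 13; σ²_E = ((28−6)/6)² = 13.444
te_F = (1 + 4·2 + 3)/6 = 12/6 = 2; σ²_F = ((3−1)/6)² = 0.111
te_G = (8 + 4·12 + 28)/6 = 84/6 = 14; σ²_G = ((28−8)/6)² = 11.111
te_H = (9 + 4·10 + 11)/6 = 60/6 = 10; σ²_H = ((11−9)/6)² = 0.111

Forward pass:
ES_A = 0; EF_A = 15
ES_B = 0; EF_B = 12
ES_C = max(EF_A=15, EF_B=12) = 15; EF_C = 15+5 = 20
ES_D = max(EF_A=15, EF_B=12) = 15; EF_D = 15+4 = 19
ES_E = 12; EF_E = 12+13 = 25
ES_F = 15; EF_F = 15+2 = 17
ES_G = 20; EF_G = 20+14 = 34
ES_H = max(EF_D=19, EF_E=25, EF_F=17, EF_G=34) = 34; EF_H = 34+10 = 44
Expected project duration μ = 44 days. Critical path: A → C → G → H.

Variance along critical path = 5.444 + 2.778 + 11.111 + 0.111 = 19.444; σ = √19.444 = 4.410 days.
Z = (37 − 44) / 4.410 = -1.587
P(T ≤ 37) = Φ(-1.587) ≈ 0.056

0.056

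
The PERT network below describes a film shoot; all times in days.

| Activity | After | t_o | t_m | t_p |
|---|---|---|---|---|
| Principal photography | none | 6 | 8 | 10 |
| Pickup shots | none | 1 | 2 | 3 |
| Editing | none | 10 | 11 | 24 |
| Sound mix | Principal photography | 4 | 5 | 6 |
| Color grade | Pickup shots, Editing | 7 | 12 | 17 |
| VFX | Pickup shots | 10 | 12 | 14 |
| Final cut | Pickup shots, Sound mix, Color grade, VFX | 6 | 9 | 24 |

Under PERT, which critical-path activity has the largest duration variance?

Final cut

te_Principal photography = (6 + 4·8 + 10)/6 = 48/6 = 8; σ²_Principal photography = ((10−6)/6)² = 0.444
te_Pickup shots = (1 + 4·2 + 3)/6 = 12/6 = 2; σ²_Pickup shots = ((3−1)/6)² = 0.111
te_Editing = (10 + 4·11 + 24)/6 = 78/6 = 13; σ²_Editing = ((24−10)/6)² = 5.444
te_Sound mix = (4 + 4·5 + 6)/6 = 30/6 = 5; σ²_Sound mix = ((6−4)/6)² = 0.111
te_Color grade = (7 + 4·12 + 17)/6 = 72/6 = 12; σ²_Color grade = ((17−7)/6)² = 2.778
te_VFX = (10 + 4·12 + 14)/6 = 72/6 = 12; σ²_VFX = ((14−10)/6)² = 0.444
te_Final cut = (6 + 4·9 + 24)/6 = 66/6 = 11; σ²_Final cut = ((24−6)/6)² = 9.000

Forward pass:
ES_Principal photography = 0; EF_Principal photography = 8
ES_Pickup shots = 0; EF_Pickup shots = 2
ES_Editing = 0; EF_Editing = 13
ES_Sound mix = 8; EF_Sound mix = 8+5 = 13
ES_Color grade = max(EF_Pickup shots=2, EF_Editing=13) = 13; EF_Color grade = 13+12 = 25
ES_VFX = 2; EF_VFX = 2+12 = 14
ES_Final cut = max(EF_Pickup shots=2, EF_Sound mix=13, EF_Color grade=25, EF_VFX=14) = 25; EF_Final cut = 25+11 = 36
Expected project duration μ = 36 days. Critical path: Editing → Color grade → Final cut.

Variances on critical path: σ²_Editing=5.444, σ²_Color grade=2.778, σ²_Final cut=9.000.
Largest is σ²_Final cut = 9.000.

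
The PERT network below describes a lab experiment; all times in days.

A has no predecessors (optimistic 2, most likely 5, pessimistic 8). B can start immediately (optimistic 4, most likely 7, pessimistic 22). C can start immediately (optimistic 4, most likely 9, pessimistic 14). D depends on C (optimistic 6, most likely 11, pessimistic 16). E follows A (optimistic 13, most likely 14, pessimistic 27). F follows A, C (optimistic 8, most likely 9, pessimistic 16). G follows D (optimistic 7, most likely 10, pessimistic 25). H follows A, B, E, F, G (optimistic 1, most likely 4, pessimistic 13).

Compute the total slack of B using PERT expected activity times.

23 days

te_A = (2 + 4·5 + 8)/6 = 30/6 = 5
te_B = (4 + 4·7 + 22)/6 = 54/6 = 9
te_C = (4 + 4·9 + 14)/6 = 54/6 = 9
te_D = (6 + 4·11 + 16)/6 = 66/6 = 11
te_E = (13 + 4·14 + 27)/6 = 96/6 = 16
te_F = (8 + 4·9 + 16)/6 = 60/6 = 10
te_G = (7 + 4·10 + 25)/6 = 72/6 = 12
te_H = (1 + 4·4 + 13)/6 = 30/6 = 5

Forward pass:
ES_A = 0; EF_A = 5
ES_B = 0; EF_B = 9
ES_C = 0; EF_C = 9
ES_D = 9; EF_D = 9+11 = 20
ES_E = 5; EF_E = 5+16 = 21
ES_F = max(EF_A=5, EF_C=9) = 9; EF_F = 9+10 = 19
ES_G = 20; EF_G = 20+12 = 32
ES_H = max(EF_A=5, EF_B=9, EF_E=21, EF_F=19, EF_G=32) = 32; EF_H = 32+5 = 37
Expected project duration μ = 37 days. Critical path: C → D → G → H.

Backward pass:
LF_H = 37; LS_H = 37−5 = 32
LF_G = LS_H = 32; LS_G = 32−12 = 20
LF_F = LS_H = 32; LS_F = 32−10 = 22
LF_E = LS_H = 32; LS_E = 32−16 = 16
LF_D = LS_G = 20; LS_D = 20−11 = 9
LF_C = min(LS_D=9, LS_F=22) = 9; LS_C = 9−9 = 0
LF_B = LS_H = 32; LS_B = 32−9 = 23
LF_A = min(LS_E=16, LS_F=22, LS_H=32) = 16; LS_A = 16−5 = 11
Slack_B = LS_B − ES_B = 23 − 0 = 23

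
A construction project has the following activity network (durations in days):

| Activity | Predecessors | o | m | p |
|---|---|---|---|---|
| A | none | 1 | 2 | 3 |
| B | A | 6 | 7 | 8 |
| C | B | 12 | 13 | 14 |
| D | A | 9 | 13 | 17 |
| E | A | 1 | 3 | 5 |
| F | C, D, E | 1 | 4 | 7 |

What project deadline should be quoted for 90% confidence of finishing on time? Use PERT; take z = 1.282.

te_A = (1 + 4·2 + 3)/6 = 12/6 = 2; σ²_A = ((3−1)/6)² = 0.111
te_B = (6 + 4·7 + 8)/6 = 42/6 = 7; σ²_B = ((8−6)/6)² = 0.111
te_C = (12 + 4·13 + 14)/6 = 78/6 = 13; σ²_C = ((14−12)/6)² = 0.111
te_D = (9 + 4·13 + 17)/6 = 78/6 = 13; σ²_D = ((17−9)/6)² = 1.778
te_E = (1 + 4·3 + 5)/6 = 18/6 = 3; σ²_E = ((5−1)/6)² = 0.444
te_F = (1 + 4·4 + 7)/6 = 24/6 = 4; σ²_F = ((7−1)/6)² = 1.000

Forward pass:
ES_A = 0; EF_A = 2
ES_B = 2; EF_B = 2+7 = 9
ES_C = 9; EF_C = 9+13 = 22
ES_D = 2; EF_D = 2+13 = 15
ES_E = 2; EF_E = 2+3 = 5
ES_F = max(EF_C=22, EF_D=15, EF_E=5) = 22; EF_F = 22+4 = 26
Expected project duration μ = 26 days. Critical path: A → B → C → F.

Variance along critical path = 0.111 + 0.111 + 0.111 + 1.000 = 1.333; σ = 1.155 days.
D = μ + z·σ = 26 + 1.282·1.155 = 27.5 days

27.5 days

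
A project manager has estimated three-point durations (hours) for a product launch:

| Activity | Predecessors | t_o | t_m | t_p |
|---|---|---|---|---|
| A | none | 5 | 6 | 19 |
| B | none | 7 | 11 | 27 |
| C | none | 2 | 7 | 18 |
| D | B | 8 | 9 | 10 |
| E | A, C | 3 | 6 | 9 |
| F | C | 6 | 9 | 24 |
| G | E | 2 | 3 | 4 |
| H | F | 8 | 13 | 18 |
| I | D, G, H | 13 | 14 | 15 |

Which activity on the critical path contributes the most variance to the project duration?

F

te_A = (5 + 4·6 + 19)/6 = 48/6 = 8; σ²_A = ((19−5)/6)² = 5.444
te_B = (7 + 4·11 + 27)/6 = 78/6 = 13; σ²_B = ((27−7)/6)² = 11.111
te_C = (2 + 4·7 + 18)/6 = 48/6 = 8; σ²_C = ((18−2)/6)² = 7.111
te_D = (8 + 4·9 + 10)/6 = 54/6 = 9; σ²_D = ((10−8)/6)² = 0.111
te_E = (3 + 4·6 + 9)/6 = 36/6 = 6; σ²_E = ((9−3)/6)² = 1.000
te_F = (6 + 4·9 + 24)/6 = 66/6 = 11; σ²_F = ((24−6)/6)² = 9.000
te_G = (2 + 4·3 + 4)/6 = 18/6 = 3; σ²_G = ((4−2)/6)² = 0.111
te_H = (8 + 4·13 + 18)/6 = 78/6 = 13; σ²_H = ((18−8)/6)² = 2.778
te_I = (13 + 4·14 + 15)/6 = 84/6 = 14; σ²_I = ((15−13)/6)² = 0.111

Forward pass:
ES_A = 0; EF_A = 8
ES_B = 0; EF_B = 13
ES_C = 0; EF_C = 8
ES_D = 13; EF_D = 13+9 = 22
ES_E = max(EF_A=8, EF_C=8) = 8; EF_E = 8+6 = 14
ES_F = 8; EF_F = 8+11 = 19
ES_G = 14; EF_G = 14+3 = 17
ES_H = 19; EF_H = 19+13 = 32
ES_I = max(EF_D=22, EF_G=17, EF_H=32) = 32; EF_I = 32+14 = 46
Expected project duration μ = 46 hours. Critical path: C → F → H → I.

Variances on critical path: σ²_C=7.111, σ²_F=9.000, σ²_H=2.778, σ²_I=0.111.
Largest is σ²_F = 9.000.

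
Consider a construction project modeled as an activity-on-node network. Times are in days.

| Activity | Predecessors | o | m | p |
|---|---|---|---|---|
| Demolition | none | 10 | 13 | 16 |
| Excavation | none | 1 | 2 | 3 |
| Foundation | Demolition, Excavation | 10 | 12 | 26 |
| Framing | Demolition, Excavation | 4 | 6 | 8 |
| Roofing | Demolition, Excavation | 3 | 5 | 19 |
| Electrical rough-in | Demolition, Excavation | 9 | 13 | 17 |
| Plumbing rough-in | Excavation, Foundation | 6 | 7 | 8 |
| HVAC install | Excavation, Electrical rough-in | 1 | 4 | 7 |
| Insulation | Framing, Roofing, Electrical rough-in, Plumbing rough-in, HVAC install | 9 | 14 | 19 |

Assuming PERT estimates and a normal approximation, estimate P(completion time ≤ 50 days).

te_Demolition = (10 + 4·13 + 16)/6 = 78/6 = 13; σ²_Demolition = ((16−10)/6)² = 1.000
te_Excavation = (1 + 4·2 + 3)/6 = 12/6 = 2; σ²_Excavation = ((3−1)/6)² = 0.111
te_Foundation = (10 + 4·12 + 26)/6 = 84/6 = 14; σ²_Foundation = ((26−10)/6)² = 7.111
te_Framing = (4 + 4·6 + 8)/6 = 36/6 = 6; σ²_Framing = ((8−4)/6)² = 0.444
te_Roofing = (3 + 4·5 + 19)/6 = 42/6 = 7; σ²_Roofing = ((19−3)/6)² = 7.111
te_Electrical rough-in = (9 + 4·13 + 17)/6 = 78/6 = 13; σ²_Electrical rough-in = ((17−9)/6)² = 1.778
te_Plumbing rough-in = (6 + 4·7 + 8)/6 = 42/6 = 7; σ²_Plumbing rough-in = ((8−6)/6)² = 0.111
te_HVAC install = (1 + 4·4 + 7)/6 = 24/6 = 4; σ²_HVAC install = ((7−1)/6)² = 1.000
te_Insulation = (9 + 4·14 + 19)/6 = 84/6 = 14; σ²_Insulation = ((19−9)/6)² = 2.778

Forward pass:
ES_Demolition = 0; EF_Demolition = 13
ES_Excavation = 0; EF_Excavation = 2
ES_Foundation = max(EF_Demolition=13, EF_Excavation=2) = 13; EF_Foundation = 13+14 = 27
ES_Framing = max(EF_Demolition=13, EF_Excavation=2) = 13; EF_Framing = 13+6 = 19
ES_Roofing = max(EF_Demolition=13, EF_Excavation=2) = 13; EF_Roofing = 13+7 = 20
ES_Electrical rough-in = max(EF_Demolition=13, EF_Excavation=2) = 13; EF_Electrical rough-in = 13+13 = 26
ES_Plumbing rough-in = max(EF_Excavation=2, EF_Foundation=27) = 27; EF_Plumbing rough-in = 27+7 = 34
ES_HVAC install = max(EF_Excavation=2, EF_Electrical rough-in=26) = 26; EF_HVAC install = 26+4 = 30
ES_Insulation = max(EF_Framing=19, EF_Roofing=20, EF_Electrical rough-in=26, EF_Plumbing rough-in=34, EF_HVAC install=30) = 34; EF_Insulation = 34+14 = 48
Expected project duration μ = 48 days. Critical path: Demolition → Foundation → Plumbing rough-in → Insulation.

Variance along critical path = 1.000 + 7.111 + 0.111 + 2.778 = 11.000; σ = √11.000 = 3.317 days.
Z = (50 − 48) / 3.317 = 0.603
P(T ≤ 50) = Φ(0.603) ≈ 0.727

0.727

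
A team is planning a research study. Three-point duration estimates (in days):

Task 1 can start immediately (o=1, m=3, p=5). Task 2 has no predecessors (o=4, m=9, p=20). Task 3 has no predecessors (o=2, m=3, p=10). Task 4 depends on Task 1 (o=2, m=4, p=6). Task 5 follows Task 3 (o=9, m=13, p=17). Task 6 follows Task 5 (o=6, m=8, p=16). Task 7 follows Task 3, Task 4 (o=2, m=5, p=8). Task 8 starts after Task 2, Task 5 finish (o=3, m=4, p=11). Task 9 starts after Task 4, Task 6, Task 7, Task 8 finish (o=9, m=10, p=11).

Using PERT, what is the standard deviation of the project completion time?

2.54 days

te_Task 1 = (1 + 4·3 + 5)/6 = 18/6 = 3; σ²_Task 1 = ((5−1)/6)² = 0.444
te_Task 2 = (4 + 4·9 + 20)/6 = 60/6 = 10; σ²_Task 2 = ((20−4)/6)² = 7.111
te_Task 3 = (2 + 4·3 + 10)/6 = 24/6 = 4; σ²_Task 3 = ((10−2)/6)² = 1.778
te_Task 4 = (2 + 4·4 + 6)/6 = 24/6 = 4; σ²_Task 4 = ((6−2)/6)² = 0.444
te_Task 5 = (9 + 4·13 + 17)/6 = 78/6 = 13; σ²_Task 5 = ((17−9)/6)² = 1.778
te_Task 6 = (6 + 4·8 + 16)/6 = 54/6 = 9; σ²_Task 6 = ((16−6)/6)² = 2.778
te_Task 7 = (2 + 4·5 + 8)/6 = 30/6 = 5; σ²_Task 7 = ((8−2)/6)² = 1.000
te_Task 8 = (3 + 4·4 + 11)/6 = 30/6 = 5; σ²_Task 8 = ((11−3)/6)² = 1.778
te_Task 9 = (9 + 4·10 + 11)/6 = 60/6 = 10; σ²_Task 9 = ((11−9)/6)² = 0.111

Forward pass:
ES_Task 1 = 0; EF_Task 1 = 3
ES_Task 2 = 0; EF_Task 2 = 10
ES_Task 3 = 0; EF_Task 3 = 4
ES_Task 4 = 3; EF_Task 4 = 3+4 = 7
ES_Task 5 = 4; EF_Task 5 = 4+13 = 17
ES_Task 6 = 17; EF_Task 6 = 17+9 = 26
ES_Task 7 = max(EF_Task 3=4, EF_Task 4=7) = 7; EF_Task 7 = 7+5 = 12
ES_Task 8 = max(EF_Task 2=10, EF_Task 5=17) = 17; EF_Task 8 = 17+5 = 22
ES_Task 9 = max(EF_Task 4=7, EF_Task 6=26, EF_Task 7=12, EF_Task 8=22) = 26; EF_Task 9 = 26+10 = 36
Expected project duration μ = 36 days. Critical path: Task 3 → Task 5 → Task 6 → Task 9.

Variance along critical path = 1.778 + 1.778 + 2.778 + 0.111 = 6.444
σ = √6.444 = 2.539 days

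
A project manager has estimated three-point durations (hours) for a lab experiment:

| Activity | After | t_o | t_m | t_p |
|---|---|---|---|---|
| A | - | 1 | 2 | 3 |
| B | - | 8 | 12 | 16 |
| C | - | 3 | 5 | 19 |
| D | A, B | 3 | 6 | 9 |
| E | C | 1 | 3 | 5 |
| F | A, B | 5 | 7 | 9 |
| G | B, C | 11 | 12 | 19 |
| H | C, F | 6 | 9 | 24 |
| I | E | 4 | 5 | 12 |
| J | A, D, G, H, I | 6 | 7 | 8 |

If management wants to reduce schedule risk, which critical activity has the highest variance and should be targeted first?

te_A = (1 + 4·2 + 3)/6 = 12/6 = 2; σ²_A = ((3−1)/6)² = 0.111
te_B = (8 + 4·12 + 16)/6 = 72/6 = 12; σ²_B = ((16−8)/6)² = 1.778
te_C = (3 + 4·5 + 19)/6 = 42/6 = 7; σ²_C = ((19−3)/6)² = 7.111
te_D = (3 + 4·6 + 9)/6 = 36/6 = 6; σ²_D = ((9−3)/6)² = 1.000
te_E = (1 + 4·3 + 5)/6 = 18/6 = 3; σ²_E = ((5−1)/6)² = 0.444
te_F = (5 + 4·7 + 9)/6 = 42/6 = 7; σ²_F = ((9−5)/6)² = 0.444
te_G = (11 + 4·12 + 19)/6 = 78/6 = 13; σ²_G = ((19−11)/6)² = 1.778
te_H = (6 + 4·9 + 24)/6 = 66/6 = 11; σ²_H = ((24−6)/6)² = 9.000
te_I = (4 + 4·5 + 12)/6 = 36/6 = 6; σ²_I = ((12−4)/6)² = 1.778
te_J = (6 + 4·7 + 8)/6 = 42/6 = 7; σ²_J = ((8−6)/6)² = 0.111

Forward pass:
ES_A = 0; EF_A = 2
ES_B = 0; EF_B = 12
ES_C = 0; EF_C = 7
ES_D = max(EF_A=2, EF_B=12) = 12; EF_D = 12+6 = 18
ES_E = 7; EF_E = 7+3 = 10
ES_F = max(EF_A=2, EF_B=12) = 12; EF_F = 12+7 = 19
ES_G = max(EF_B=12, EF_C=7) = 12; EF_G = 12+13 = 25
ES_H = max(EF_C=7, EF_F=19) = 19; EF_H = 19+11 = 30
ES_I = 10; EF_I = 10+6 = 16
ES_J = max(EF_A=2, EF_D=18, EF_G=25, EF_H=30, EF_I=16) = 30; EF_J = 30+7 = 37
Expected project duration μ = 37 hours. Critical path: B → F → H → J.

Variances on critical path: σ²_B=1.778, σ²_F=0.444, σ²_H=9.000, σ²_J=0.111.
Largest is σ²_H = 9.000.

H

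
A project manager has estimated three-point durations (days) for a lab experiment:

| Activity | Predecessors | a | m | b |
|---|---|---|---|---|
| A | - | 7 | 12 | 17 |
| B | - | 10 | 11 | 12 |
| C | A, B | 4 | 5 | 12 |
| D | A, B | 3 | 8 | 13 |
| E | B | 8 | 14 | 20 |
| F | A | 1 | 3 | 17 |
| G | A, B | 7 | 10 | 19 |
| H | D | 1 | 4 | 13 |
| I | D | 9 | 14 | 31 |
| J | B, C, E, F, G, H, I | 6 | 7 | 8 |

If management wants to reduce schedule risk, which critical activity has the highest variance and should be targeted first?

I

te_A = (7 + 4·12 + 17)/6 = 72/6 = 12; σ²_A = ((17−7)/6)² = 2.778
te_B = (10 + 4·11 + 12)/6 = 66/6 = 11; σ²_B = ((12−10)/6)² = 0.111
te_C = (4 + 4·5 + 12)/6 = 36/6 = 6; σ²_C = ((12−4)/6)² = 1.778
te_D = (3 + 4·8 + 13)/6 = 48/6 = 8; σ²_D = ((13−3)/6)² = 2.778
te_E = (8 + 4·14 + 20)/6 = 84/6 = 14; σ²_E = ((20−8)/6)² = 4.000
te_F = (1 + 4·3 + 17)/6 = 30/6 = 5; σ²_F = ((17−1)/6)² = 7.111
te_G = (7 + 4·10 + 19)/6 = 66/6 = 11; σ²_G = ((19−7)/6)² = 4.000
te_H = (1 + 4·4 + 13)/6 = 30/6 = 5; σ²_H = ((13−1)/6)² = 4.000
te_I = (9 + 4·14 + 31)/6 = 96/6 = 16; σ²_I = ((31−9)/6)² = 13.444
te_J = (6 + 4·7 + 8)/6 = 42/6 = 7; σ²_J = ((8−6)/6)² = 0.111

Forward pass:
ES_A = 0; EF_A = 12
ES_B = 0; EF_B = 11
ES_C = max(EF_A=12, EF_B=11) = 12; EF_C = 12+6 = 18
ES_D = max(EF_A=12, EF_B=11) = 12; EF_D = 12+8 = 20
ES_E = 11; EF_E = 11+14 = 25
ES_F = 12; EF_F = 12+5 = 17
ES_G = max(EF_A=12, EF_B=11) = 12; EF_G = 12+11 = 23
ES_H = 20; EF_H = 20+5 = 25
ES_I = 20; EF_I = 20+16 = 36
ES_J = max(EF_B=11, EF_C=18, EF_E=25, EF_F=17, EF_G=23, EF_H=25, EF_I=36) = 36; EF_J = 36+7 = 43
Expected project duration μ = 43 days. Critical path: A → D → I → J.

Variances on critical path: σ²_A=2.778, σ²_D=2.778, σ²_I=13.444, σ²_J=0.111.
Largest is σ²_I = 13.444.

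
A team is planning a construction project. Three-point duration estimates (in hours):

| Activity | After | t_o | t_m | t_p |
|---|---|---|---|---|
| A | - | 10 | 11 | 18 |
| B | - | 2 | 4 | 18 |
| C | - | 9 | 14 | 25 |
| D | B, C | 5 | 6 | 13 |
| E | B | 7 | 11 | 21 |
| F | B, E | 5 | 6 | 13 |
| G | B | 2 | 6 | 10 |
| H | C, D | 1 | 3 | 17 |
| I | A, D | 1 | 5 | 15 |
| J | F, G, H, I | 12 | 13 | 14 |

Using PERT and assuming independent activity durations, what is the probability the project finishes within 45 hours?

te_A = (10 + 4·11 + 18)/6 = 72/6 = 12; σ²_A = ((18−10)/6)² = 1.778
te_B = (2 + 4·4 + 18)/6 = 36/6 = 6; σ²_B = ((18−2)/6)² = 7.111
te_C = (9 + 4·14 + 25)/6 = 90/6 = 15; σ²_C = ((25−9)/6)² = 7.111
te_D = (5 + 4·6 + 13)/6 = 42/6 = 7; σ²_D = ((13−5)/6)² = 1.778
te_E = (7 + 4·11 + 21)/6 = 72/6 = 12; σ²_E = ((21−7)/6)² = 5.444
te_F = (5 + 4·6 + 13)/6 = 42/6 = 7; σ²_F = ((13−5)/6)² = 1.778
te_G = (2 + 4·6 + 10)/6 = 36/6 = 6; σ²_G = ((10−2)/6)² = 1.778
te_H = (1 + 4·3 + 17)/6 = 30/6 = 5; σ²_H = ((17−1)/6)² = 7.111
te_I = (1 + 4·5 + 15)/6 = 36/6 = 6; σ²_I = ((15−1)/6)² = 5.444
te_J = (12 + 4·13 + 14)/6 = 78/6 = 13; σ²_J = ((14−12)/6)² = 0.111

Forward pass:
ES_A = 0; EF_A = 12
ES_B = 0; EF_B = 6
ES_C = 0; EF_C = 15
ES_D = max(EF_B=6, EF_C=15) = 15; EF_D = 15+7 = 22
ES_E = 6; EF_E = 6+12 = 18
ES_F = max(EF_B=6, EF_E=18) = 18; EF_F = 18+7 = 25
ES_G = 6; EF_G = 6+6 = 12
ES_H = max(EF_C=15, EF_D=22) = 22; EF_H = 22+5 = 27
ES_I = max(EF_A=12, EF_D=22) = 22; EF_I = 22+6 = 28
ES_J = max(EF_F=25, EF_G=12, EF_H=27, EF_I=28) = 28; EF_J = 28+13 = 41
Expected project duration μ = 41 hours. Critical path: C → D → I → J.

Variance along critical path = 7.111 + 1.778 + 5.444 + 0.111 = 14.444; σ = √14.444 = 3.801 hours.
Z = (45 − 41) / 3.801 = 1.052
P(T ≤ 45) = Φ(1.052) ≈ 0.854

0.854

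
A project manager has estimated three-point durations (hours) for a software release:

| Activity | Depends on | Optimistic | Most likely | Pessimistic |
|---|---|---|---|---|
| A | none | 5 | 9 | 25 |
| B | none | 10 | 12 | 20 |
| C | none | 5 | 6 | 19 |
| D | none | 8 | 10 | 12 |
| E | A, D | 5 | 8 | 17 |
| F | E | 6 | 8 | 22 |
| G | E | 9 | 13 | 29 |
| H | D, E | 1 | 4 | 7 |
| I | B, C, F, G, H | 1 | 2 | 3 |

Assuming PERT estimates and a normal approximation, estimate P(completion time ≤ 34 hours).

te_A = (5 + 4·9 + 25)/6 = 66/6 = 11; σ²_A = ((25−5)/6)² = 11.111
te_B = (10 + 4·12 + 20)/6 = 78/6 = 13; σ²_B = ((20−10)/6)² = 2.778
te_C = (5 + 4·6 + 19)/6 = 48/6 = 8; σ²_C = ((19−5)/6)² = 5.444
te_D = (8 + 4·10 + 12)/6 = 60/6 = 10; σ²_D = ((12−8)/6)² = 0.444
te_E = (5 + 4·8 + 17)/6 = 54/6 = 9; σ²_E = ((17−5)/6)² = 4.000
te_F = (6 + 4·8 + 22)/6 = 60/6 = 10; σ²_F = ((22−6)/6)² = 7.111
te_G = (9 + 4·13 + 29)/6 = 90/6 = 15; σ²_G = ((29−9)/6)² = 11.111
te_H = (1 + 4·4 + 7)/6 = 24/6 = 4; σ²_H = ((7−1)/6)² = 1.000
te_I = (1 + 4·2 + 3)/6 = 12/6 = 2; σ²_I = ((3−1)/6)² = 0.111

Forward pass:
ES_A = 0; EF_A = 11
ES_B = 0; EF_B = 13
ES_C = 0; EF_C = 8
ES_D = 0; EF_D = 10
ES_E = max(EF_A=11, EF_D=10) = 11; EF_E = 11+9 = 20
ES_F = 20; EF_F = 20+10 = 30
ES_G = 20; EF_G = 20+15 = 35
ES_H = max(EF_D=10, EF_E=20) = 20; EF_H = 20+4 = 24
ES_I = max(EF_B=13, EF_C=8, EF_F=30, EF_G=35, EF_H=24) = 35; EF_I = 35+2 = 37
Expected project duration μ = 37 hours. Critical path: A → E → G → I.

Variance along critical path = 11.111 + 4.000 + 11.111 + 0.111 = 26.333; σ = √26.333 = 5.132 hours.
Z = (34 − 37) / 5.132 = -0.585
P(T ≤ 34) = Φ(-0.585) ≈ 0.279

0.279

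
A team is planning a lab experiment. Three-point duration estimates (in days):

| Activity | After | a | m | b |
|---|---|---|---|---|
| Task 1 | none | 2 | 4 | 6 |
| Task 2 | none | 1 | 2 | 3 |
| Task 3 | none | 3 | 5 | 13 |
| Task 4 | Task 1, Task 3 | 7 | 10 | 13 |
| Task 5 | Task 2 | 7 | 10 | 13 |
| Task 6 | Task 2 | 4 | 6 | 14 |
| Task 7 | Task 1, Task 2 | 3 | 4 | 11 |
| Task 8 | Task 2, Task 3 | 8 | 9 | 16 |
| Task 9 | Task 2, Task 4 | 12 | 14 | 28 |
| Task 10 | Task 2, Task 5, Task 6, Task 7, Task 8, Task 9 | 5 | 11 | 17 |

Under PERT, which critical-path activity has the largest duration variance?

te_Task 1 = (2 + 4·4 + 6)/6 = 24/6 = 4; σ²_Task 1 = ((6−2)/6)² = 0.444
te_Task 2 = (1 + 4·2 + 3)/6 = 12/6 = 2; σ²_Task 2 = ((3−1)/6)² = 0.111
te_Task 3 = (3 + 4·5 + 13)/6 = 36/6 = 6; σ²_Task 3 = ((13−3)/6)² = 2.778
te_Task 4 = (7 + 4·10 + 13)/6 = 60/6 = 10; σ²_Task 4 = ((13−7)/6)² = 1.000
te_Task 5 = (7 + 4·10 + 13)/6 = 60/6 = 10; σ²_Task 5 = ((13−7)/6)² = 1.000
te_Task 6 = (4 + 4·6 + 14)/6 = 42/6 = 7; σ²_Task 6 = ((14−4)/6)² = 2.778
te_Task 7 = (3 + 4·4 + 11)/6 = 30/6 = 5; σ²_Task 7 = ((11−3)/6)² = 1.778
te_Task 8 = (8 + 4·9 + 16)/6 = 60/6 = 10; σ²_Task 8 = ((16−8)/6)² = 1.778
te_Task 9 = (12 + 4·14 + 28)/6 = 96/6 = 16; σ²_Task 9 = ((28−12)/6)² = 7.111
te_Task 10 = (5 + 4·11 + 17)/6 = 66/6 = 11; σ²_Task 10 = ((17−5)/6)² = 4.000

Forward pass:
ES_Task 1 = 0; EF_Task 1 = 4
ES_Task 2 = 0; EF_Task 2 = 2
ES_Task 3 = 0; EF_Task 3 = 6
ES_Task 4 = max(EF_Task 1=4, EF_Task 3=6) = 6; EF_Task 4 = 6+10 = 16
ES_Task 5 = 2; EF_Task 5 = 2+10 = 12
ES_Task 6 = 2; EF_Task 6 = 2+7 = 9
ES_Task 7 = max(EF_Task 1=4, EF_Task 2=2) = 4; EF_Task 7 = 4+5 = 9
ES_Task 8 = max(EF_Task 2=2, EF_Task 3=6) = 6; EF_Task 8 = 6+10 = 16
ES_Task 9 = max(EF_Task 2=2, EF_Task 4=16) = 16; EF_Task 9 = 16+16 = 32
ES_Task 10 = max(EF_Task 2=2, EF_Task 5=12, EF_Task 6=9, EF_Task 7=9, EF_Task 8=16, EF_Task 9=32) = 32; EF_Task 10 = 32+11 = 43
Expected project duration μ = 43 days. Critical path: Task 3 → Task 4 → Task 9 → Task 10.

Variances on critical path: σ²_Task 3=2.778, σ²_Task 4=1.000, σ²_Task 9=7.111, σ²_Task 10=4.000.
Largest is σ²_Task 9 = 7.111.

Task 9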